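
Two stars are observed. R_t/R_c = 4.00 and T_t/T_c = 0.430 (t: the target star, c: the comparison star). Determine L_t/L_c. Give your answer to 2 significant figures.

0.55

From the Stefan–Boltzmann law, L ∝ R²T⁴, so
L_t/L_c = (R_t/R_c)² (T_t/T_c)⁴ = (4.00)² × (0.430)⁴ = 16.00 × 0.03419 = 0.5470.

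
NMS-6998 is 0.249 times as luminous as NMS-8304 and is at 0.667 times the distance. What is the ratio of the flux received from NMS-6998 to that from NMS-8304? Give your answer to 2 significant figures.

0.56

F = L/(4πd²), so F_NMS-6998/F_NMS-8304 = (L_NMS-6998/L_NMS-8304) / (d_NMS-6998/d_NMS-8304)²
= 0.249 / (0.667)² = 0.249 / 0.4449 = 0.5597.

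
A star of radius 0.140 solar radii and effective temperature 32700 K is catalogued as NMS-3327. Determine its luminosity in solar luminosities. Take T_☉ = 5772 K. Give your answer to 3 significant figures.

L/L_☉ = (R/R_☉)² (T/T_☉)⁴ = (0.140)² × (32700/5772)⁴
       = 0.01960 × (5.665)⁴ = 0.01960 × 1030 = 20.19.

20.2 solar luminosities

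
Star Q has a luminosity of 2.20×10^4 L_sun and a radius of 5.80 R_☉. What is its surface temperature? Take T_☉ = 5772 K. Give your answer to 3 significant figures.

T/T_☉ = (L/L_☉)^(1/4) / (R/R_☉)^(1/2)
T = 5772 × (2.20×10^4)^(1/4) / √(5.80) = 5772 × 12.18 / 2.408 = 2.919×10^4 K.

2.92×10^4 K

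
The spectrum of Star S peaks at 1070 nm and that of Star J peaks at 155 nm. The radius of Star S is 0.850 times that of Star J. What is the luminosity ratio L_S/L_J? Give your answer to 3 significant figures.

3.18×10^-4

Wien's law gives T ∝ 1/λ_max, so T_S/T_J = λ_J/λ_S = 155/1070 = 0.1449.
Then L ∝ R²T⁴ gives L_S/L_J = (0.850)² × (0.1449)⁴ = 0.7225 × 4.403×10^-4 = 3.181×10^-4.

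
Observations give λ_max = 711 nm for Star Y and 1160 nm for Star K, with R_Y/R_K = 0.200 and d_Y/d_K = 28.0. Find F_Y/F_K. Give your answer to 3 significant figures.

3.61×10^-4

Wien's law: T_Y/T_K = λ_K/λ_Y = 1160/711 = 1.632.
L_Y/L_K = (R_Y/R_K)²(T_Y/T_K)⁴ = (0.200)²(1.632)⁴ = 0.2834.
F_Y/F_K = (L_Y/L_K)/(d_Y/d_K)² = 0.2834/(28.0)² = 3.615×10^-4.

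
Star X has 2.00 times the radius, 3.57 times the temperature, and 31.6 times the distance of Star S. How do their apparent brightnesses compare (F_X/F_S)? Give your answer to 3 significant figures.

L_X/L_S = (R_X/R_S)²(T_X/T_S)⁴ = (2.00)² × (3.57)⁴ = 649.7.
F_X/F_S = (L_X/L_S)/(d_X/d_S)² = 649.7 / (31.6)² = 0.6507.

0.651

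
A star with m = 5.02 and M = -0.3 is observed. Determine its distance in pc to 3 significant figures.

116 pc

m − M = 5 log₁₀(d/10 pc)
5.02 − (-0.3) = 5.32 = 5 log₁₀(d/10)
d = 10 × 10^(5.32/5) = 10 × 10^1.064 = 115.9 pc.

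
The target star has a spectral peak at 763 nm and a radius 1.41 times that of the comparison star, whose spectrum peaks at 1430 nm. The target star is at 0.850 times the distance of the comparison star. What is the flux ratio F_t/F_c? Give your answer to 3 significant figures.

Wien's law: T_t/T_c = λ_c/λ_t = 1430/763 = 1.874.
L_t/L_c = (R_t/R_c)²(T_t/T_c)⁴ = (1.41)²(1.874)⁴ = 24.53.
F_t/F_c = (L_t/L_c)/(d_t/d_c)² = 24.53/(0.850)² = 33.95.

34.0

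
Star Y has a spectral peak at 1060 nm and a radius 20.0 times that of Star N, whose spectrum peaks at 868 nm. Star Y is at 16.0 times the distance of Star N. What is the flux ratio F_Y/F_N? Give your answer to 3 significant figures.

Wien's law: T_Y/T_N = λ_N/λ_Y = 868/1060 = 0.8189.
L_Y/L_N = (R_Y/R_N)²(T_Y/T_N)⁴ = (20.0)²(0.8189)⁴ = 179.9.
F_Y/F_N = (L_Y/L_N)/(d_Y/d_N)² = 179.9/(16.0)² = 0.7025.

0.703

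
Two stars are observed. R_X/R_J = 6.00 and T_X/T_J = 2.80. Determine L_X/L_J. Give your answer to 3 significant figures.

2.21×10^3

From the Stefan–Boltzmann law, L ∝ R²T⁴, so
L_X/L_J = (R_X/R_J)² (T_X/T_J)⁴ = (6.00)² × (2.80)⁴ = 36.00 × 61.47 = 2213.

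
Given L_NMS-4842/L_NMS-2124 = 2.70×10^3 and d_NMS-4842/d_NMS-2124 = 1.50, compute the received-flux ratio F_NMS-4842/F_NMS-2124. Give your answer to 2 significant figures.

1.2×10^3

F = L/(4πd²), so F_NMS-4842/F_NMS-2124 = (L_NMS-4842/L_NMS-2124) / (d_NMS-4842/d_NMS-2124)²
= 2.70×10^3 / (1.50)² = 2.70×10^3 / 2.250 = 1200.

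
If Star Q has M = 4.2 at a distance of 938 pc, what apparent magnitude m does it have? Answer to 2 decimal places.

14.06

m = M + 5 log₁₀(d/10 pc) = 4.2 + 5 log₁₀(938/10)
  = 4.2 + 5 × 1.972 = 4.2 + 9.86 = 14.06.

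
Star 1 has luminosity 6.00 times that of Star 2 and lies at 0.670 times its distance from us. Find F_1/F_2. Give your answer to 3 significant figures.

13.4

F = L/(4πd²), so F_1/F_2 = (L_1/L_2) / (d_1/d_2)²
= 6.00 / (0.670)² = 6.00 / 0.4489 = 13.37.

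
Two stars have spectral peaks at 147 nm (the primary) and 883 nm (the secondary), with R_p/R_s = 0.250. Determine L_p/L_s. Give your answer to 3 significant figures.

81.4

Wien's law gives T ∝ 1/λ_max, so T_p/T_s = λ_s/λ_p = 883/147 = 6.007.
Then L ∝ R²T⁴ gives L_p/L_s = (0.250)² × (6.007)⁴ = 0.06250 × 1302 = 81.37.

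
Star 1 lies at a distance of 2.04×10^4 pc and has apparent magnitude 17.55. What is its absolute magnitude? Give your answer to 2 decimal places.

M = m − 5 log₁₀(d/10 pc) = 17.55 − 5 log₁₀(2.04×10^4/10)
  = 17.55 − 5 × 3.310 = 17.55 − 16.55 = 1.00.

1.00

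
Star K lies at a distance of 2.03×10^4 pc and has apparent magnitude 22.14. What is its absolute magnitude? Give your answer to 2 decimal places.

M = m − 5 log₁₀(d/10 pc) = 22.14 − 5 log₁₀(2.03×10^4/10)
  = 22.14 − 5 × 3.307 = 22.14 − 16.54 = 5.60.

5.60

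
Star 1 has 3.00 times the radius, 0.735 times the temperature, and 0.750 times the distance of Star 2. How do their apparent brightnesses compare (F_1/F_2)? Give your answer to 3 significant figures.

L_1/L_2 = (R_1/R_2)²(T_1/T_2)⁴ = (3.00)² × (0.735)⁴ = 2.627.
F_1/F_2 = (L_1/L_2)/(d_1/d_2)² = 2.627 / (0.750)² = 4.669.

4.67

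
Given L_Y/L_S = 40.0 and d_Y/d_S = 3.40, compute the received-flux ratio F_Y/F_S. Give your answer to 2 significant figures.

F = L/(4πd²), so F_Y/F_S = (L_Y/L_S) / (d_Y/d_S)²
= 40.0 / (3.40)² = 40.0 / 11.56 = 3.460.

3.5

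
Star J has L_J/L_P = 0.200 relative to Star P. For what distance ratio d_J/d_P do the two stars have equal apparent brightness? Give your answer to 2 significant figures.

0.45

Equal flux requires L_J/d_J² = L_P/d_P², so d_J/d_P = √(L_J/L_P)
= √(0.200) = 0.4472.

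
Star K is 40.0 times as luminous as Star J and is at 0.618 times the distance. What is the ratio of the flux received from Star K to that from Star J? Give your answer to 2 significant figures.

1.0×10^2

F = L/(4πd²), so F_K/F_J = (L_K/L_J) / (d_K/d_J)²
= 40.0 / (0.618)² = 40.0 / 0.3819 = 104.7.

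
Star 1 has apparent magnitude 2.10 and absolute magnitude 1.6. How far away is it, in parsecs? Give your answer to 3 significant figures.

12.6 pc

m − M = 5 log₁₀(d/10 pc)
2.10 − (1.6) = 0.50 = 5 log₁₀(d/10)
d = 10 × 10^(0.50/5) = 10 × 10^0.100 = 12.59 pc.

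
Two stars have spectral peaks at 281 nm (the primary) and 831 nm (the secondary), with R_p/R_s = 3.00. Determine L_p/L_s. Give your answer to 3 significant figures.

Wien's law gives T ∝ 1/λ_max, so T_p/T_s = λ_s/λ_p = 831/281 = 2.957.
Then L ∝ R²T⁴ gives L_p/L_s = (3.00)² × (2.957)⁴ = 9.000 × 76.49 = 688.4.

688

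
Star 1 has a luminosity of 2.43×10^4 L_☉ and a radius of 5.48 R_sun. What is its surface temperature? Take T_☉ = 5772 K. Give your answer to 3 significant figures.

3.08×10^4 K

T/T_☉ = (L/L_☉)^(1/4) / (R/R_☉)^(1/2)
T = 5772 × (2.43×10^4)^(1/4) / √(5.48) = 5772 × 12.49 / 2.341 = 3.078×10^4 K.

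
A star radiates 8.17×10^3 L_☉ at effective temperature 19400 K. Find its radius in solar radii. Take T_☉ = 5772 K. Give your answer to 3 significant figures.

8.00 solar radii

R/R_☉ = √(L/L_☉) / (T/T_☉)² = √(8.17×10^3) / (3.361)²
       = 90.39 / 11.30 = 8.001.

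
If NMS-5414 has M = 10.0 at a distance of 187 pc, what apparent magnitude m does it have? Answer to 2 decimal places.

m = M + 5 log₁₀(d/10 pc) = 10.0 + 5 log₁₀(187/10)
  = 10.0 + 5 × 1.272 = 10.0 + 6.36 = 16.36.

16.36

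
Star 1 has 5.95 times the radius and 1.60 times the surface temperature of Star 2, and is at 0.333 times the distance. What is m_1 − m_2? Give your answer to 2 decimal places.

L_1/L_2 = (5.95)²(1.60)⁴ = 232.0.
F_1/F_2 = (L_1/L_2)/(d_1/d_2)² = 232.0/0.1109 = 2092.
m_1 − m_2 = −2.5 log₁₀(2092) = -8.30.

-8.30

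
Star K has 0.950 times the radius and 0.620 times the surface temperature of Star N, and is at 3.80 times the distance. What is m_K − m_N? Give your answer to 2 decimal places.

L_K/L_N = (0.950)²(0.620)⁴ = 0.1334.
F_K/F_N = (L_K/L_N)/(d_K/d_N)² = 0.1334/14.44 = 0.009235.
m_K − m_N = −2.5 log₁₀(0.009235) = 5.09.

5.09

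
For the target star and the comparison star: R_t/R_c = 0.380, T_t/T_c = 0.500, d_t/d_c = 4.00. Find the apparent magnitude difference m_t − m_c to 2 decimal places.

8.12

L_t/L_c = (0.380)²(0.500)⁴ = 0.009025.
F_t/F_c = (L_t/L_c)/(d_t/d_c)² = 0.009025/16.00 = 5.641×10^-4.
m_t − m_c = −2.5 log₁₀(5.641×10^-4) = 8.12.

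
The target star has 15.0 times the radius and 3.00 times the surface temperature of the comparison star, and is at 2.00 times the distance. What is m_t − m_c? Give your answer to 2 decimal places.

-9.15

L_t/L_c = (15.0)²(3.00)⁴ = 1.822×10^4.
F_t/F_c = (L_t/L_c)/(d_t/d_c)² = 1.822×10^4/4.000 = 4556.
m_t − m_c = −2.5 log₁₀(4556) = -9.15.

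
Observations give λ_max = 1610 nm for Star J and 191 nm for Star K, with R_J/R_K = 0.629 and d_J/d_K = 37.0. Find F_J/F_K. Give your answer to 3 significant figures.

Wien's law: T_J/T_K = λ_K/λ_J = 191/1610 = 0.1186.
L_J/L_K = (R_J/R_K)²(T_J/T_K)⁴ = (0.629)²(0.1186)⁴ = 7.837×10^-5.
F_J/F_K = (L_J/L_K)/(d_J/d_K)² = 7.837×10^-5/(37.0)² = 5.724×10^-8.

5.72×10^-8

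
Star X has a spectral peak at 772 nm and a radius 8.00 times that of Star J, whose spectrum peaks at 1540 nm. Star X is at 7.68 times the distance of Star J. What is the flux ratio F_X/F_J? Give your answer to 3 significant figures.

17.2

Wien's law: T_X/T_J = λ_J/λ_X = 1540/772 = 1.995.
L_X/L_J = (R_X/R_J)²(T_X/T_J)⁴ = (8.00)²(1.995)⁴ = 1013.
F_X/F_J = (L_X/L_J)/(d_X/d_J)² = 1013/(7.68)² = 17.18.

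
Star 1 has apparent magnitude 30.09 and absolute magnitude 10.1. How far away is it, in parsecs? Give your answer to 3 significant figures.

m − M = 5 log₁₀(d/10 pc)
30.09 − (10.1) = 19.99 = 5 log₁₀(d/10)
d = 10 × 10^(19.99/5) = 10 × 10^3.998 = 9.954×10^4 pc.

9.95×10^4 pc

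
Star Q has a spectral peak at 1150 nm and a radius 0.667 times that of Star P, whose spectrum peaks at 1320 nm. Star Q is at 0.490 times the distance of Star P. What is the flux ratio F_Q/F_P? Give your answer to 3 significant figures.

Wien's law: T_Q/T_P = λ_P/λ_Q = 1320/1150 = 1.148.
L_Q/L_P = (R_Q/R_P)²(T_Q/T_P)⁴ = (0.667)²(1.148)⁴ = 0.7722.
F_Q/F_P = (L_Q/L_P)/(d_Q/d_P)² = 0.7722/(0.490)² = 3.216.

3.22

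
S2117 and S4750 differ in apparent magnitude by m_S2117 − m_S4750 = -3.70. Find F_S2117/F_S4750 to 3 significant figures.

30.2

F_S2117/F_S4750 = 10^(−(m_S2117 − m_S4750)/2.5) = 10^(3.70/2.5) = 10^1.480 = 30.20.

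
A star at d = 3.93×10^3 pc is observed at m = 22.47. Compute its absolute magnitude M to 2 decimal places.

M = m − 5 log₁₀(d/10 pc) = 22.47 − 5 log₁₀(3.93×10^3/10)
  = 22.47 − 5 × 2.594 = 22.47 − 12.97 = 9.50.

9.50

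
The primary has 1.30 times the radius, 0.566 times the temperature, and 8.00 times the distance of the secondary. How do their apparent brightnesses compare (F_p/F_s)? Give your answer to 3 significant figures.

L_p/L_s = (R_p/R_s)²(T_p/T_s)⁴ = (1.30)² × (0.566)⁴ = 0.1734.
F_p/F_s = (L_p/L_s)/(d_p/d_s)² = 0.1734 / (8.00)² = 0.002710.

0.00271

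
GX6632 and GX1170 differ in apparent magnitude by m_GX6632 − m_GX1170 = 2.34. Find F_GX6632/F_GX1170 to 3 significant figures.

F_GX6632/F_GX1170 = 10^(−(m_GX6632 − m_GX1170)/2.5) = 10^(-2.34/2.5) = 10^-0.936 = 0.1159.

0.116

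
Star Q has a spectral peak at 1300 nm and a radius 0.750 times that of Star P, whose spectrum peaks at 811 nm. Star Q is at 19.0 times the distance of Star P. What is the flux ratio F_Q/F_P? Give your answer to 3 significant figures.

Wien's law: T_Q/T_P = λ_P/λ_Q = 811/1300 = 0.6238.
L_Q/L_P = (R_Q/R_P)²(T_Q/T_P)⁴ = (0.750)²(0.6238)⁴ = 0.08520.
F_Q/F_P = (L_Q/L_P)/(d_Q/d_P)² = 0.08520/(19.0)² = 2.360×10^-4.

2.36×10^-4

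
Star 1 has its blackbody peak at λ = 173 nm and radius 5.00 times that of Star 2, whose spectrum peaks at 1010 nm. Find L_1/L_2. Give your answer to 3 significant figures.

2.90×10^4

Wien's law gives T ∝ 1/λ_max, so T_1/T_2 = λ_2/λ_1 = 1010/173 = 5.838.
Then L ∝ R²T⁴ gives L_1/L_2 = (5.00)² × (5.838)⁴ = 25.00 × 1162 = 2.904×10^4.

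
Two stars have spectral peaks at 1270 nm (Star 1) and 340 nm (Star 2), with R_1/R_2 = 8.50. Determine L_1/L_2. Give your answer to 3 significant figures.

Wien's law gives T ∝ 1/λ_max, so T_1/T_2 = λ_2/λ_1 = 340/1270 = 0.2677.
Then L ∝ R²T⁴ gives L_1/L_2 = (8.50)² × (0.2677)⁴ = 72.25 × 0.005137 = 0.3711.

0.371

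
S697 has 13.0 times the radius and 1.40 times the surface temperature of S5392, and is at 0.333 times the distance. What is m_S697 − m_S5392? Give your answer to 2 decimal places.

-9.42

L_S697/L_S5392 = (13.0)²(1.40)⁴ = 649.2.
F_S697/F_S5392 = (L_S697/L_S5392)/(d_S697/d_S5392)² = 649.2/0.1109 = 5855.
m_S697 − m_S5392 = −2.5 log₁₀(5855) = -9.42.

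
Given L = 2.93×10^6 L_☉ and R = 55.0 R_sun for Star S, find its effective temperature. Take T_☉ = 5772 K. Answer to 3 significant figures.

3.22×10^4 K

T/T_☉ = (L/L_☉)^(1/4) / (R/R_☉)^(1/2)
T = 5772 × (2.93×10^6)^(1/4) / √(55.0) = 5772 × 41.37 / 7.416 = 3.220×10^4 K.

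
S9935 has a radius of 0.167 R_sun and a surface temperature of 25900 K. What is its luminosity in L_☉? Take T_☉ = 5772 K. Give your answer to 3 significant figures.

11.3 L_☉

L/L_☉ = (R/R_☉)² (T/T_☉)⁴ = (0.167)² × (25900/5772)⁴
       = 0.02789 × (4.487)⁴ = 0.02789 × 405.4 = 11.31.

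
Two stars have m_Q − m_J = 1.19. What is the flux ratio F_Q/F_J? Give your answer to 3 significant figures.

0.334

F_Q/F_J = 10^(−(m_Q − m_J)/2.5) = 10^(-1.19/2.5) = 10^-0.476 = 0.3342.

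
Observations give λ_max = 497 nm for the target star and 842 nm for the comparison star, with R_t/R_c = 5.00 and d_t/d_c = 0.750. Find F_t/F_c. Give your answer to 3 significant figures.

366

Wien's law: T_t/T_c = λ_c/λ_t = 842/497 = 1.694.
L_t/L_c = (R_t/R_c)²(T_t/T_c)⁴ = (5.00)²(1.694)⁴ = 206.0.
F_t/F_c = (L_t/L_c)/(d_t/d_c)² = 206.0/(0.750)² = 366.1.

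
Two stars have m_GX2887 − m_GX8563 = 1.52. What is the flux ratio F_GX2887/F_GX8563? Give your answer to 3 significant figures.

0.247

F_GX2887/F_GX8563 = 10^(−(m_GX2887 − m_GX8563)/2.5) = 10^(-1.52/2.5) = 10^-0.608 = 0.2466.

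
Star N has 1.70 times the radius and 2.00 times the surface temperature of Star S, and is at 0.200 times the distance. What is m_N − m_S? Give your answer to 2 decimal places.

L_N/L_S = (1.70)²(2.00)⁴ = 46.24.
F_N/F_S = (L_N/L_S)/(d_N/d_S)² = 46.24/0.04000 = 1156.
m_N − m_S = −2.5 log₁₀(1156) = -7.66.

-7.66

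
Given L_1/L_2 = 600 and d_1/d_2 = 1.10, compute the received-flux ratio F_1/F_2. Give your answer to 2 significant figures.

5.0×10^2

F = L/(4πd²), so F_1/F_2 = (L_1/L_2) / (d_1/d_2)²
= 600 / (1.10)² = 600 / 1.210 = 495.9.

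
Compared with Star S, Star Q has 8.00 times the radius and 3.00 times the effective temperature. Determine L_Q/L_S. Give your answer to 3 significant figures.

From the Stefan–Boltzmann law, L ∝ R²T⁴, so
L_Q/L_S = (R_Q/R_S)² (T_Q/T_S)⁴ = (8.00)² × (3.00)⁴ = 64.00 × 81.00 = 5184.

5.18×10^3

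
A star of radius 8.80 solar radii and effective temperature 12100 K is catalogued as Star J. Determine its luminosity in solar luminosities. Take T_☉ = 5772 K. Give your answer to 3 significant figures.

1.50×10^3 solar luminosities

L/L_☉ = (R/R_☉)² (T/T_☉)⁴ = (8.80)² × (12100/5772)⁴
       = 77.44 × (2.096)⁴ = 77.44 × 19.31 = 1496.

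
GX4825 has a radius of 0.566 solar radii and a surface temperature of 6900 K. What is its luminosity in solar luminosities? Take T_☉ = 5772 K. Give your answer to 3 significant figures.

L/L_☉ = (R/R_☉)² (T/T_☉)⁴ = (0.566)² × (6900/5772)⁴
       = 0.3204 × (1.195)⁴ = 0.3204 × 2.042 = 0.6542.

0.654 solar luminosities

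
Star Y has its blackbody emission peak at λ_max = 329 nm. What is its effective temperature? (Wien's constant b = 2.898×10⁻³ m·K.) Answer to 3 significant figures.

8.81×10^3 K

T = b/λ_max = 2.898×10⁻³ / (329×10⁻⁹) = 8809 K.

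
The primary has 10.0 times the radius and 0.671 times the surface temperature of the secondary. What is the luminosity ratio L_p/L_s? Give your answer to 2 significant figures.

From the Stefan–Boltzmann law, L ∝ R²T⁴, so
L_p/L_s = (R_p/R_s)² (T_p/T_s)⁴ = (10.0)² × (0.671)⁴ = 100.0 × 0.2027 = 20.27.

20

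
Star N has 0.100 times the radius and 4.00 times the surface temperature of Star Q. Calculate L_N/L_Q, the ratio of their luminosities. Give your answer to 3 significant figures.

From the Stefan–Boltzmann law, L ∝ R²T⁴, so
L_N/L_Q = (R_N/R_Q)² (T_N/T_Q)⁴ = (0.100)² × (4.00)⁴ = 0.01000 × 256.0 = 2.560.

2.56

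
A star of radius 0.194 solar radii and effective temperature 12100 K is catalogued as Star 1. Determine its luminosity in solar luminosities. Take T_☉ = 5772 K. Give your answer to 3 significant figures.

L/L_☉ = (R/R_☉)² (T/T_☉)⁴ = (0.194)² × (12100/5772)⁴
       = 0.03764 × (2.096)⁴ = 0.03764 × 19.31 = 0.7268.

0.727 solar luminosities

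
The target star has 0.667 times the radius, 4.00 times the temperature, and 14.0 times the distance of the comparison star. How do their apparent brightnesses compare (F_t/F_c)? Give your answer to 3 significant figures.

L_t/L_c = (R_t/R_c)²(T_t/T_c)⁴ = (0.667)² × (4.00)⁴ = 113.9.
F_t/F_c = (L_t/L_c)/(d_t/d_c)² = 113.9 / (14.0)² = 0.5811.

0.581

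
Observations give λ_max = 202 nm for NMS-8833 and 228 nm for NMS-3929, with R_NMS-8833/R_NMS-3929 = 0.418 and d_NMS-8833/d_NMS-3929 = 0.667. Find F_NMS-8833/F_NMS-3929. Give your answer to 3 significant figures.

0.637

Wien's law: T_NMS-8833/T_NMS-3929 = λ_NMS-3929/λ_NMS-8833 = 228/202 = 1.129.
L_NMS-8833/L_NMS-3929 = (R_NMS-8833/R_NMS-3929)²(T_NMS-8833/T_NMS-3929)⁴ = (0.418)²(1.129)⁴ = 0.2836.
F_NMS-8833/F_NMS-3929 = (L_NMS-8833/L_NMS-3929)/(d_NMS-8833/d_NMS-3929)² = 0.2836/(0.667)² = 0.6374.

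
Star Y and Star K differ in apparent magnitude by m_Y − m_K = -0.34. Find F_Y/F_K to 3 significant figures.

1.37

F_Y/F_K = 10^(−(m_Y − m_K)/2.5) = 10^(0.34/2.5) = 10^0.136 = 1.368.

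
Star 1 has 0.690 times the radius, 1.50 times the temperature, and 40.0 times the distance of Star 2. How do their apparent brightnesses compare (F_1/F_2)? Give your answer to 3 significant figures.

0.00151

L_1/L_2 = (R_1/R_2)²(T_1/T_2)⁴ = (0.690)² × (1.50)⁴ = 2.410.
F_1/F_2 = (L_1/L_2)/(d_1/d_2)² = 2.410 / (40.0)² = 0.001506.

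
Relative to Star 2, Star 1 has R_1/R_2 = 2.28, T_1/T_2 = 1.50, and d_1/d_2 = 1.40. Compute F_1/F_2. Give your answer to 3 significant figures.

13.4

L_1/L_2 = (R_1/R_2)²(T_1/T_2)⁴ = (2.28)² × (1.50)⁴ = 26.32.
F_1/F_2 = (L_1/L_2)/(d_1/d_2)² = 26.32 / (1.40)² = 13.43.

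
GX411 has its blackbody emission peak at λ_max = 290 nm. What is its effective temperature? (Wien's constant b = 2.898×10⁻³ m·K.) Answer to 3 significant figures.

T = b/λ_max = 2.898×10⁻³ / (290×10⁻⁹) = 9993 K.

9.99×10^3 K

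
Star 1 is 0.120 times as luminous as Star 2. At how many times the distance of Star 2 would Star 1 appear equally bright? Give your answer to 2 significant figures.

Equal flux requires L_1/d_1² = L_2/d_2², so d_1/d_2 = √(L_1/L_2)
= √(0.120) = 0.3464.

0.35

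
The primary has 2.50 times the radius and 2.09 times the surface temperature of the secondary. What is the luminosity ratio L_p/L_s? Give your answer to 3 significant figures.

119

From the Stefan–Boltzmann law, L ∝ R²T⁴, so
L_p/L_s = (R_p/R_s)² (T_p/T_s)⁴ = (2.50)² × (2.09)⁴ = 6.250 × 19.08 = 119.3.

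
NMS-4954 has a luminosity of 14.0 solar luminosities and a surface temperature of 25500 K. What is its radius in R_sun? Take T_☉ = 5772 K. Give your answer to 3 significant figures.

0.192 R_sun

R/R_☉ = √(L/L_☉) / (T/T_☉)² = √(14.0) / (4.418)²
       = 3.742 / 19.52 = 0.1917.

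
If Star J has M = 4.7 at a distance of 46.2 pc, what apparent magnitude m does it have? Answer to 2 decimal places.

8.02

m = M + 5 log₁₀(d/10 pc) = 4.7 + 5 log₁₀(46.2/10)
  = 4.7 + 5 × 0.665 = 4.7 + 3.32 = 8.02.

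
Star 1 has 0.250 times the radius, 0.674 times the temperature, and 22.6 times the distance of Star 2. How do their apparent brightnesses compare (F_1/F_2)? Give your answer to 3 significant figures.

2.53×10^-5

L_1/L_2 = (R_1/R_2)²(T_1/T_2)⁴ = (0.250)² × (0.674)⁴ = 0.01290.
F_1/F_2 = (L_1/L_2)/(d_1/d_2)² = 0.01290 / (22.6)² = 2.525×10^-5.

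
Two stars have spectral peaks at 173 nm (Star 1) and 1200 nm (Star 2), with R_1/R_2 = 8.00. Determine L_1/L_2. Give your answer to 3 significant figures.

1.48×10^5

Wien's law gives T ∝ 1/λ_max, so T_1/T_2 = λ_2/λ_1 = 1200/173 = 6.936.
Then L ∝ R²T⁴ gives L_1/L_2 = (8.00)² × (6.936)⁴ = 64.00 × 2315 = 1.482×10^5.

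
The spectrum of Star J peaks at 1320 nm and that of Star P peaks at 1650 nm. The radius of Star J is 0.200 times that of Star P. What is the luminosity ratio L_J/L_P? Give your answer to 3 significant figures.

0.0977

Wien's law gives T ∝ 1/λ_max, so T_J/T_P = λ_P/λ_J = 1650/1320 = 1.250.
Then L ∝ R²T⁴ gives L_J/L_P = (0.200)² × (1.250)⁴ = 0.04000 × 2.441 = 0.09766.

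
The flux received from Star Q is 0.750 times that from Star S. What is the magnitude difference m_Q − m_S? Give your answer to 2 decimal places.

m_Q − m_S = −2.5 log₁₀(F_Q/F_S) = −2.5 log₁₀(0.750) = −2.5 × (-0.125) = 0.312.

0.31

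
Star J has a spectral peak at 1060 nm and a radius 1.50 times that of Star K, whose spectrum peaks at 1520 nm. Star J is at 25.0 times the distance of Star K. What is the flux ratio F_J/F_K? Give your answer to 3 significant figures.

Wien's law: T_J/T_K = λ_K/λ_J = 1520/1060 = 1.434.
L_J/L_K = (R_J/R_K)²(T_J/T_K)⁴ = (1.50)²(1.434)⁴ = 9.513.
F_J/F_K = (L_J/L_K)/(d_J/d_K)² = 9.513/(25.0)² = 0.01522.

0.0152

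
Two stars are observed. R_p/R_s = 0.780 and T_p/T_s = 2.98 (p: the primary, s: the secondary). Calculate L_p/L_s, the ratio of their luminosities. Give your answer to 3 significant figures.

48.0

From the Stefan–Boltzmann law, L ∝ R²T⁴, so
L_p/L_s = (R_p/R_s)² (T_p/T_s)⁴ = (0.780)² × (2.98)⁴ = 0.6084 × 78.86 = 47.98.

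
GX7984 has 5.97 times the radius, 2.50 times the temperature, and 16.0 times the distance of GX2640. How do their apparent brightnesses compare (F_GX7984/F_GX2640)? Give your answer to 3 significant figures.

L_GX7984/L_GX2640 = (R_GX7984/R_GX2640)²(T_GX7984/T_GX2640)⁴ = (5.97)² × (2.50)⁴ = 1392.
F_GX7984/F_GX2640 = (L_GX7984/L_GX2640)/(d_GX7984/d_GX2640)² = 1392 / (16.0)² = 5.438.

5.44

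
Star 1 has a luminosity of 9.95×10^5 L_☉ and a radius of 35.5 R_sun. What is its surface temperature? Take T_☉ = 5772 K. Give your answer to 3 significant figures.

T/T_☉ = (L/L_☉)^(1/4) / (R/R_☉)^(1/2)
T = 5772 × (9.95×10^5)^(1/4) / √(35.5) = 5772 × 31.58 / 5.958 = 3.060×10^4 K.

3.06×10^4 K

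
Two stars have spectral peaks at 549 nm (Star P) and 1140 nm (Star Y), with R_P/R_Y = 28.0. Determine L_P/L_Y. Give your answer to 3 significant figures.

Wien's law gives T ∝ 1/λ_max, so T_P/T_Y = λ_Y/λ_P = 1140/549 = 2.077.
Then L ∝ R²T⁴ gives L_P/L_Y = (28.0)² × (2.077)⁴ = 784.0 × 18.59 = 1.458×10^4.

1.46×10^4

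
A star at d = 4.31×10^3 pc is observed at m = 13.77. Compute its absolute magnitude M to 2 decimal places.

M = m − 5 log₁₀(d/10 pc) = 13.77 − 5 log₁₀(4.31×10^3/10)
  = 13.77 − 5 × 2.634 = 13.77 − 13.17 = 0.60.

0.60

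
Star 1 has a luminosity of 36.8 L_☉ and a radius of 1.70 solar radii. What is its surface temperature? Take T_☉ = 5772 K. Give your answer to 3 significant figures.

T/T_☉ = (L/L_☉)^(1/4) / (R/R_☉)^(1/2)
T = 5772 × (36.8)^(1/4) / √(1.70) = 5772 × 2.463 / 1.304 = 1.090×10^4 K.

1.09×10^4 K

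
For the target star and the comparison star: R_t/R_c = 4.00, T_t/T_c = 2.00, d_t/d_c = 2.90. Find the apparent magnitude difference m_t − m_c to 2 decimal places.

-3.71

L_t/L_c = (4.00)²(2.00)⁴ = 256.0.
F_t/F_c = (L_t/L_c)/(d_t/d_c)² = 256.0/8.410 = 30.44.
m_t − m_c = −2.5 log₁₀(30.44) = -3.71.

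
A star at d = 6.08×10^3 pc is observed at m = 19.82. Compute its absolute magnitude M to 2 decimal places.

5.90

M = m − 5 log₁₀(d/10 pc) = 19.82 − 5 log₁₀(6.08×10^3/10)
  = 19.82 − 5 × 2.784 = 19.82 − 13.92 = 5.90.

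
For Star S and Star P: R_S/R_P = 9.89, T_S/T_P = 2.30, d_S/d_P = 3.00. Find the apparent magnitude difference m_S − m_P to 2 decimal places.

-6.21

L_S/L_P = (9.89)²(2.30)⁴ = 2737.
F_S/F_P = (L_S/L_P)/(d_S/d_P)² = 2737/9.000 = 304.1.
m_S − m_P = −2.5 log₁₀(304.1) = -6.21.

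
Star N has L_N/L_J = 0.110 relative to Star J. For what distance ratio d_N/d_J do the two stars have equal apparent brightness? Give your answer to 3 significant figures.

0.332

Equal flux requires L_N/d_N² = L_J/d_J², so d_N/d_J = √(L_N/L_J)
= √(0.110) = 0.3317.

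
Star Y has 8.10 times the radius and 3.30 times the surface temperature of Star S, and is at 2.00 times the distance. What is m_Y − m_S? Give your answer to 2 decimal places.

L_Y/L_S = (8.10)²(3.30)⁴ = 7781.
F_Y/F_S = (L_Y/L_S)/(d_Y/d_S)² = 7781/4.000 = 1945.
m_Y − m_S = −2.5 log₁₀(1945) = -8.22.

-8.22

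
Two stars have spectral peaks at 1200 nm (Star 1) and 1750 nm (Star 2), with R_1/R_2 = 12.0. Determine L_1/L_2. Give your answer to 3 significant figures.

Wien's law gives T ∝ 1/λ_max, so T_1/T_2 = λ_2/λ_1 = 1750/1200 = 1.458.
Then L ∝ R²T⁴ gives L_1/L_2 = (12.0)² × (1.458)⁴ = 144.0 × 4.523 = 651.3.

651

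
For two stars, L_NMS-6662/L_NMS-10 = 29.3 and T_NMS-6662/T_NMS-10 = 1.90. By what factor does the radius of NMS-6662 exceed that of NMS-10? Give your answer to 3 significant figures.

L ∝ R²T⁴ gives R ∝ √L / T², so
R_NMS-6662/R_NMS-10 = √(29.3) / (1.90)² = 5.413 / 3.610 = 1.499.

1.50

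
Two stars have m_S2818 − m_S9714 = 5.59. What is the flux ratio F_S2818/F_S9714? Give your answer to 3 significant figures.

F_S2818/F_S9714 = 10^(−(m_S2818 − m_S9714)/2.5) = 10^(-5.59/2.5) = 10^-2.236 = 0.005808.

0.00581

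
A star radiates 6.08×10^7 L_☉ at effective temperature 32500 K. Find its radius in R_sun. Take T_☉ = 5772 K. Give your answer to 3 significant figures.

R/R_☉ = √(L/L_☉) / (T/T_☉)² = √(6.08×10^7) / (5.631)²
       = 7797 / 31.70 = 245.9.

246 R_sun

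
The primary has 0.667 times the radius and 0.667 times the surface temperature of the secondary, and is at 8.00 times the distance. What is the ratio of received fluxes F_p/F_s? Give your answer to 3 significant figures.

0.00138

L_p/L_s = (R_p/R_s)²(T_p/T_s)⁴ = (0.667)² × (0.667)⁴ = 0.08806.
F_p/F_s = (L_p/L_s)/(d_p/d_s)² = 0.08806 / (8.00)² = 0.001376.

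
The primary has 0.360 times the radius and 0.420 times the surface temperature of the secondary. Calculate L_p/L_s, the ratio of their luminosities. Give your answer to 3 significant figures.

0.00403

From the Stefan–Boltzmann law, L ∝ R²T⁴, so
L_p/L_s = (R_p/R_s)² (T_p/T_s)⁴ = (0.360)² × (0.420)⁴ = 0.1296 × 0.03112 = 0.004033.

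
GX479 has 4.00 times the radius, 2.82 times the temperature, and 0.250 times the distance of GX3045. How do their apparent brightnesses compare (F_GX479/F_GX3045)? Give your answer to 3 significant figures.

L_GX479/L_GX3045 = (R_GX479/R_GX3045)²(T_GX479/T_GX3045)⁴ = (4.00)² × (2.82)⁴ = 1012.
F_GX479/F_GX3045 = (L_GX479/L_GX3045)/(d_GX479/d_GX3045)² = 1012 / (0.250)² = 1.619×10^4.

1.62×10^4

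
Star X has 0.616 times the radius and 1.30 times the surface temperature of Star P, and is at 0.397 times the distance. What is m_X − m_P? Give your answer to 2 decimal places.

-2.09

L_X/L_P = (0.616)²(1.30)⁴ = 1.084.
F_X/F_P = (L_X/L_P)/(d_X/d_P)² = 1.084/0.1576 = 6.876.
m_X − m_P = −2.5 log₁₀(6.876) = -2.09.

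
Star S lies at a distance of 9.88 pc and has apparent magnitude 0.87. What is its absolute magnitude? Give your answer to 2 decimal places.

0.90

M = m − 5 log₁₀(d/10 pc) = 0.87 − 5 log₁₀(9.88/10)
  = 0.87 − 5 × -0.005 = 0.87 − -0.03 = 0.90.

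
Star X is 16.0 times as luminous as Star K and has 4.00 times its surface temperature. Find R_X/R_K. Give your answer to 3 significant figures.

L ∝ R²T⁴ gives R ∝ √L / T², so
R_X/R_K = √(16.0) / (4.00)² = 4.000 / 16.00 = 0.2500.

0.250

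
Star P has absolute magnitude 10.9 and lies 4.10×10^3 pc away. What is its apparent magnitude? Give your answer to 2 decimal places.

23.96

m = M + 5 log₁₀(d/10 pc) = 10.9 + 5 log₁₀(4.10×10^3/10)
  = 10.9 + 5 × 2.613 = 10.9 + 13.06 = 23.96.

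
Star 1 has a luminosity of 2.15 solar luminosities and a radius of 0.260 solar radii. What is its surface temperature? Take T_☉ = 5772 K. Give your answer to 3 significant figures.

T/T_☉ = (L/L_☉)^(1/4) / (R/R_☉)^(1/2)
T = 5772 × (2.15)^(1/4) / √(0.260) = 5772 × 1.211 / 0.5099 = 1.371×10^4 K.

1.37×10^4 K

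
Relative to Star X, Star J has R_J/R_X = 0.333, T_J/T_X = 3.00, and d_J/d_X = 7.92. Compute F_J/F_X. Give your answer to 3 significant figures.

L_J/L_X = (R_J/R_X)²(T_J/T_X)⁴ = (0.333)² × (3.00)⁴ = 8.982.
F_J/F_X = (L_J/L_X)/(d_J/d_X)² = 8.982 / (7.92)² = 0.1432.

0.143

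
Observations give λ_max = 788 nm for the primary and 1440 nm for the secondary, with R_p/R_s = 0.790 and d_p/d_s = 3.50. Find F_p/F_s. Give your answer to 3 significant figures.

0.568

Wien's law: T_p/T_s = λ_s/λ_p = 1440/788 = 1.827.
L_p/L_s = (R_p/R_s)²(T_p/T_s)⁴ = (0.790)²(1.827)⁴ = 6.960.
F_p/F_s = (L_p/L_s)/(d_p/d_s)² = 6.960/(3.50)² = 0.5682.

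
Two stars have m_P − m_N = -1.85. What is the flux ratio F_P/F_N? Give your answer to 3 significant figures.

F_P/F_N = 10^(−(m_P − m_N)/2.5) = 10^(1.85/2.5) = 10^0.740 = 5.495.

5.50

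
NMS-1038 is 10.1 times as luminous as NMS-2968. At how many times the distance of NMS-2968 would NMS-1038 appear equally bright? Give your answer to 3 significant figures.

Equal flux requires L_NMS-1038/d_NMS-1038² = L_NMS-2968/d_NMS-2968², so d_NMS-1038/d_NMS-2968 = √(L_NMS-1038/L_NMS-2968)
= √(10.1) = 3.178.

3.18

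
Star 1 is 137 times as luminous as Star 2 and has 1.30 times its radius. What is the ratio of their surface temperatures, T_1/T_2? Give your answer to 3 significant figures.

L ∝ R²T⁴ gives T ∝ (L/R²)^(1/4), so
T_1/T_2 = (137 / 1.30²)^(1/4) = (81.07)^(1/4) = 3.001.

3.00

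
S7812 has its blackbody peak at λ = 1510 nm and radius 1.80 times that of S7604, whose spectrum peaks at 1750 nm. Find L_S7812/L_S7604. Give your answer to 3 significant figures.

5.85

Wien's law gives T ∝ 1/λ_max, so T_S7812/T_S7604 = λ_S7604/λ_S7812 = 1750/1510 = 1.159.
Then L ∝ R²T⁴ gives L_S7812/L_S7604 = (1.80)² × (1.159)⁴ = 3.240 × 1.804 = 5.845.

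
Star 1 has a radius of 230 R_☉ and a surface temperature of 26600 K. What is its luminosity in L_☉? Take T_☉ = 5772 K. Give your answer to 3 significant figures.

L/L_☉ = (R/R_☉)² (T/T_☉)⁴ = (230)² × (26600/5772)⁴
       = 5.290×10^4 × (4.608)⁴ = 5.290×10^4 × 451.0 = 2.386×10^7.

2.39×10^7 L_☉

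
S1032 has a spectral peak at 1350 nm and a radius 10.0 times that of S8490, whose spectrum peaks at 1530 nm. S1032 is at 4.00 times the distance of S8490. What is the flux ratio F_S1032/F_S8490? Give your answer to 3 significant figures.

10.3

Wien's law: T_S1032/T_S8490 = λ_S8490/λ_S1032 = 1530/1350 = 1.133.
L_S1032/L_S8490 = (R_S1032/R_S8490)²(T_S1032/T_S8490)⁴ = (10.0)²(1.133)⁴ = 165.0.
F_S1032/F_S8490 = (L_S1032/L_S8490)/(d_S1032/d_S8490)² = 165.0/(4.00)² = 10.31.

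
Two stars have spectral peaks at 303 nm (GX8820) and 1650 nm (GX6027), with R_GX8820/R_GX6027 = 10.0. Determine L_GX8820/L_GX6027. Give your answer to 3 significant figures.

Wien's law gives T ∝ 1/λ_max, so T_GX8820/T_GX6027 = λ_GX6027/λ_GX8820 = 1650/303 = 5.446.
Then L ∝ R²T⁴ gives L_GX8820/L_GX6027 = (10.0)² × (5.446)⁴ = 100.0 × 879.4 = 8.794×10^4.

8.79×10^4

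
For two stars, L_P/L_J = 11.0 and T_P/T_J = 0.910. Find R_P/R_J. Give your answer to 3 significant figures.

4.01

L ∝ R²T⁴ gives R ∝ √L / T², so
R_P/R_J = √(11.0) / (0.910)² = 3.317 / 0.8281 = 4.005.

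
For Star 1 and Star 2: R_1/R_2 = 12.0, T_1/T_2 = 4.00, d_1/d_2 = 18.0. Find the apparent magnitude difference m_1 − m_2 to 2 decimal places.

-5.14

L_1/L_2 = (12.0)²(4.00)⁴ = 3.686×10^4.
F_1/F_2 = (L_1/L_2)/(d_1/d_2)² = 3.686×10^4/324.0 = 113.8.
m_1 − m_2 = −2.5 log₁₀(113.8) = -5.14.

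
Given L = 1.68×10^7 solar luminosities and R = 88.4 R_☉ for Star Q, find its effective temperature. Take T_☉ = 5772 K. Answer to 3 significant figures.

3.93×10^4 K

T/T_☉ = (L/L_☉)^(1/4) / (R/R_☉)^(1/2)
T = 5772 × (1.68×10^7)^(1/4) / √(88.4) = 5772 × 64.02 / 9.402 = 3.930×10^4 K.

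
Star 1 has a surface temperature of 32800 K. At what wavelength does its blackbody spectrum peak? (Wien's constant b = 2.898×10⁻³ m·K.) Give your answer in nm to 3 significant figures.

88.4 nm

λ_max = b/T = 2.898×10⁻³ / 32800 = 8.84×10^-8 m = 88.35 nm.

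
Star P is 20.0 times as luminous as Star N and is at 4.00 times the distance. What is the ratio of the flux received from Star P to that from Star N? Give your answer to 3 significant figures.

F = L/(4πd²), so F_P/F_N = (L_P/L_N) / (d_P/d_N)²
= 20.0 / (4.00)² = 20.0 / 16.00 = 1.250.

1.25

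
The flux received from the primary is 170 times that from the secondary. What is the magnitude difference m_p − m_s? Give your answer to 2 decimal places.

-5.58

m_p − m_s = −2.5 log₁₀(F_p/F_s) = −2.5 log₁₀(170) = −2.5 × (2.230) = -5.576.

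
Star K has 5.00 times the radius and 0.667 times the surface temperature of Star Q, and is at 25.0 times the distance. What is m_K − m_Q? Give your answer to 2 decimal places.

5.25

L_K/L_Q = (5.00)²(0.667)⁴ = 4.948.
F_K/F_Q = (L_K/L_Q)/(d_K/d_Q)² = 4.948/625.0 = 0.007917.
m_K − m_Q = −2.5 log₁₀(0.007917) = 5.25.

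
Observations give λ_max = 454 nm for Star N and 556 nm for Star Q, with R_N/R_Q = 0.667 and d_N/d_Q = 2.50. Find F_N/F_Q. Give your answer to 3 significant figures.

Wien's law: T_N/T_Q = λ_Q/λ_N = 556/454 = 1.225.
L_N/L_Q = (R_N/R_Q)²(T_N/T_Q)⁴ = (0.667)²(1.225)⁴ = 1.001.
F_N/F_Q = (L_N/L_Q)/(d_N/d_Q)² = 1.001/(2.50)² = 0.1601.

0.160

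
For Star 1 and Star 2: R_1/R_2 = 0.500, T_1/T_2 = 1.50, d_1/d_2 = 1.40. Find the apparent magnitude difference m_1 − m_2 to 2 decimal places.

0.47

L_1/L_2 = (0.500)²(1.50)⁴ = 1.266.
F_1/F_2 = (L_1/L_2)/(d_1/d_2)² = 1.266/1.960 = 0.6457.
m_1 − m_2 = −2.5 log₁₀(0.6457) = 0.47.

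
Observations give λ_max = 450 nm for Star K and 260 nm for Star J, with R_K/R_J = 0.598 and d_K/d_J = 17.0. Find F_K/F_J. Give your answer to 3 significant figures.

Wien's law: T_K/T_J = λ_J/λ_K = 260/450 = 0.5778.
L_K/L_J = (R_K/R_J)²(T_K/T_J)⁴ = (0.598)²(0.5778)⁴ = 0.03985.
F_K/F_J = (L_K/L_J)/(d_K/d_J)² = 0.03985/(17.0)² = 1.379×10^-4.

1.38×10^-4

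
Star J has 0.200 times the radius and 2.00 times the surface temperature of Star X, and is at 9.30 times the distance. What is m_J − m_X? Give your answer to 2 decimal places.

L_J/L_X = (0.200)²(2.00)⁴ = 0.6400.
F_J/F_X = (L_J/L_X)/(d_J/d_X)² = 0.6400/86.49 = 0.007400.
m_J − m_X = −2.5 log₁₀(0.007400) = 5.33.

5.33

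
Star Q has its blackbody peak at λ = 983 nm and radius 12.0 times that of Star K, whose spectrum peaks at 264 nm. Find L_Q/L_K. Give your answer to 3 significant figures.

0.749

Wien's law gives T ∝ 1/λ_max, so T_Q/T_K = λ_K/λ_Q = 264/983 = 0.2686.
Then L ∝ R²T⁴ gives L_Q/L_K = (12.0)² × (0.2686)⁴ = 144.0 × 0.005202 = 0.7491.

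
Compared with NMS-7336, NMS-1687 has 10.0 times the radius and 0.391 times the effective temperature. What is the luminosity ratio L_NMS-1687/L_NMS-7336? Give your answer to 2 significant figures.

2.3

From the Stefan–Boltzmann law, L ∝ R²T⁴, so
L_NMS-1687/L_NMS-7336 = (R_NMS-1687/R_NMS-7336)² (T_NMS-1687/T_NMS-7336)⁴ = (10.0)² × (0.391)⁴ = 100.0 × 0.02337 = 2.337.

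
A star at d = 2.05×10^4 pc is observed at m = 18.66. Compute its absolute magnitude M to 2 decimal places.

M = m − 5 log₁₀(d/10 pc) = 18.66 − 5 log₁₀(2.05×10^4/10)
  = 18.66 − 5 × 3.312 = 18.66 − 16.56 = 2.10.

2.10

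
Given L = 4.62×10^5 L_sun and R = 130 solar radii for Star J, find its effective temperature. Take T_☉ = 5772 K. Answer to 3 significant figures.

T/T_☉ = (L/L_☉)^(1/4) / (R/R_☉)^(1/2)
T = 5772 × (4.62×10^5)^(1/4) / √(130) = 5772 × 26.07 / 11.40 = 1.320×10^4 K.

1.32×10^4 K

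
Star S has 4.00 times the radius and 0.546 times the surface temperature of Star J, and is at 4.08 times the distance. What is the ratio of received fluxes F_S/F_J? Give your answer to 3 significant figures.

0.0854

L_S/L_J = (R_S/R_J)²(T_S/T_J)⁴ = (4.00)² × (0.546)⁴ = 1.422.
F_S/F_J = (L_S/L_J)/(d_S/d_J)² = 1.422 / (4.08)² = 0.08542.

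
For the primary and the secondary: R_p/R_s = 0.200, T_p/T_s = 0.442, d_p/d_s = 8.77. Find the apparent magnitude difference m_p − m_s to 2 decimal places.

11.76

L_p/L_s = (0.200)²(0.442)⁴ = 0.001527.
F_p/F_s = (L_p/L_s)/(d_p/d_s)² = 0.001527/76.91 = 1.985×10^-5.
m_p − m_s = −2.5 log₁₀(1.985×10^-5) = 11.76.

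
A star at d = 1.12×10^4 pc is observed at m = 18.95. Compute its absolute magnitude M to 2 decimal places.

3.70

M = m − 5 log₁₀(d/10 pc) = 18.95 − 5 log₁₀(1.12×10^4/10)
  = 18.95 − 5 × 3.049 = 18.95 − 15.25 = 3.70.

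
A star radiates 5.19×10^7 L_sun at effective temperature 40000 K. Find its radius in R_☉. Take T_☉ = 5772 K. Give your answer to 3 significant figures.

R/R_☉ = √(L/L_☉) / (T/T_☉)² = √(5.19×10^7) / (6.930)²
       = 7204 / 48.02 = 150.0.

150 R_☉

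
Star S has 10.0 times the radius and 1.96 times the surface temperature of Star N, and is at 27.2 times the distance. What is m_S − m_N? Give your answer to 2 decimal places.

-0.75

L_S/L_N = (10.0)²(1.96)⁴ = 1476.
F_S/F_N = (L_S/L_N)/(d_S/d_N)² = 1476/739.8 = 1.995.
m_S − m_N = −2.5 log₁₀(1.995) = -0.75.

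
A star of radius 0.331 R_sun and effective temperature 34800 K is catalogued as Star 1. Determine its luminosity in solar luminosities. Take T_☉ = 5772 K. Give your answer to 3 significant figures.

L/L_☉ = (R/R_☉)² (T/T_☉)⁴ = (0.331)² × (34800/5772)⁴
       = 0.1096 × (6.029)⁴ = 0.1096 × 1321 = 144.8.

145 solar luminosities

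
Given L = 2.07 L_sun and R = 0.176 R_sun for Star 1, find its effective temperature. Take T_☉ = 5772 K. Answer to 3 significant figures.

1.65×10^4 K

T/T_☉ = (L/L_☉)^(1/4) / (R/R_☉)^(1/2)
T = 5772 × (2.07)^(1/4) / √(0.176) = 5772 × 1.199 / 0.4195 = 1.650×10^4 K.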